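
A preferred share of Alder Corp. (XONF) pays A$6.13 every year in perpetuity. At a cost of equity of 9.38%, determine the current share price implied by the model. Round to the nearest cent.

A$65.35

Zero-growth DDM (perpetuity): P₀ = D/r = 6.13 / 0.0938 = 65.3518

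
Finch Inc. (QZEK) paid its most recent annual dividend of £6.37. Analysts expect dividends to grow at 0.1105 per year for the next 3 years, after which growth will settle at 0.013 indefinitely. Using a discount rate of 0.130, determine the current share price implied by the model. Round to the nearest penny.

Two-stage DDM. Project D₁…D_3 at 0.1105, terminal growth 0.013, discount at r = 0.13.
D_1 = 7.0739
D_2 = 7.8555
D_3 = 8.7236
Terminal value at t=3: TV = D_4/(r−g) = 8.8370/(0.13−0.013) = 75.5299
P₀ = 7.0739/(1+0.13)^1 + 7.8555/(1+0.13)^2 + 8.7236/(1+0.13)^3 + 75.5299/(1+0.13)^3 = 70.8040

£70.80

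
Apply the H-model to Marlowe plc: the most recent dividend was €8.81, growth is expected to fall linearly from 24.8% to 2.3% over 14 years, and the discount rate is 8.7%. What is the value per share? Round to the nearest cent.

H-model: P₀ = D₀[(1+g_L) + H(g_S−g_L)]/(r−g_L), with H = 14/2 = 7.
P₀ = 8.81 × [(1+0.023) + 7×(0.248−0.023)] / (0.087−0.023)
   = 8.81 × 2.5980 / 0.064 = 357.6309

€357.63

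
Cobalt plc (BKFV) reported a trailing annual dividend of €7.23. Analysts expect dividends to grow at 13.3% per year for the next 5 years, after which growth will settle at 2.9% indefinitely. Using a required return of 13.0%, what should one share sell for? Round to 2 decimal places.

Two-stage DDM. Project D₁…D_5 at 0.133, terminal growth 0.029, discount at r = 0.13.
D_1 = 8.1916
D_2 = 9.2811
D_3 = 10.5155
D_4 = 11.9140
D_5 = 13.4986
Terminal value at t=5: TV = D_6/(r−g) = 13.8900/(0.13−0.029) = 137.5251
P₀ = 8.1916/(1+0.13)^1 + 9.2811/(1+0.13)^2 + 10.5155/(1+0.13)^3 + 11.9140/(1+0.13)^4 + 13.4986/(1+0.13)^5 + 137.5251/(1+0.13)^5 = 111.0820

€111.08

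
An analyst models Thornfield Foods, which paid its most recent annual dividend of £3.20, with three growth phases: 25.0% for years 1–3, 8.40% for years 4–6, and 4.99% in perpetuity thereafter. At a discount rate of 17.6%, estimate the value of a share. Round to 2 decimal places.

Three-stage DDM. Project D₁…D_6; terminal Gordon value at t=6 with g = 0.0499; discount at r = 0.176.
D_1 = 4.0000
D_2 = 5.0000
D_3 = 6.2500
D_4 = 6.7750
D_5 = 7.3441
D_6 = 7.9610
TV_6 = 8.3583/(0.176−0.0499) = 66.2828
P₀ = Σ Dₜ/(1+r)ᵗ + TV_6/(1+r)^6 = 45.7353

£45.74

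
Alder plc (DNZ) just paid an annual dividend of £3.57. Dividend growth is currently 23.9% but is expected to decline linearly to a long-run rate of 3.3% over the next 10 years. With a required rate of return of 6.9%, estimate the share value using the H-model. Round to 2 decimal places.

£204.58

H-model: P₀ = D₀[(1+g_L) + H(g_S−g_L)]/(r−g_L), with H = 10/2 = 5.
P₀ = 3.57 × [(1+0.033) + 5×(0.239−0.033)] / (0.069−0.033)
   = 3.57 × 2.0630 / 0.036 = 204.5808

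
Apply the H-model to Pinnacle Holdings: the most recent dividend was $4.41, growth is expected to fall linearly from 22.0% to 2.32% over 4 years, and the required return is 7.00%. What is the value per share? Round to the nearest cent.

$133.51

H-model: P₀ = D₀[(1+g_L) + H(g_S−g_L)]/(r−g_L), with H = 4/2 = 2.
P₀ = 4.41 × [(1+0.0232) + 2×(0.22−0.0232)] / (0.07−0.0232)
   = 4.41 × 1.4168 / 0.0468 = 133.5062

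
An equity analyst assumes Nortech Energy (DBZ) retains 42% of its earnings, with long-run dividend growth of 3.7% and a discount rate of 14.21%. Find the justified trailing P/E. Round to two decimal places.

5.72

Payout ratio b = 1 − 0.42 = 0.58.
Justified trailing P/E = b(1+g)/(r−g) = 0.58×(1+0.037)/(0.1421−0.037) = 5.7227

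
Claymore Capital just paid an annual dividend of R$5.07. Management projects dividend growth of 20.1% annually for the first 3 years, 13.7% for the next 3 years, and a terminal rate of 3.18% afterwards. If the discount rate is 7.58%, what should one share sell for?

Three-stage DDM. Project D₁…D_6; terminal Gordon value at t=6 with g = 0.0318; discount at r = 0.0758.
D_1 = 6.0891
D_2 = 7.3130
D_3 = 8.7829
D_4 = 9.9861
D_5 = 11.3542
D_6 = 12.9098
TV_6 = 13.3203/(0.0758−0.0318) = 302.7340
P₀ = Σ Dₜ/(1+r)ᵗ + TV_6/(1+r)^6 = 237.9820

R$237.98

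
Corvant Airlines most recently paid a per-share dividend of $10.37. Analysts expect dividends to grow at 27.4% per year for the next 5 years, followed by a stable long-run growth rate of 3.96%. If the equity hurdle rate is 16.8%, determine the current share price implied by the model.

Two-stage DDM. Project D₁…D_5 at 0.274, terminal growth 0.0396, discount at r = 0.168.
D_1 = 13.2114
D_2 = 16.8313
D_3 = 21.4431
D_4 = 27.3185
D_5 = 34.8037
Terminal value at t=5: TV = D_6/(r−g) = 36.1820/(0.168−0.0396) = 281.7910
P₀ = 13.2114/(1+0.168)^1 + 16.8313/(1+0.168)^2 + 21.4431/(1+0.168)^3 + 27.3185/(1+0.168)^4 + 34.8037/(1+0.168)^5 + 281.7910/(1+0.168)^5 = 197.4276

$197.43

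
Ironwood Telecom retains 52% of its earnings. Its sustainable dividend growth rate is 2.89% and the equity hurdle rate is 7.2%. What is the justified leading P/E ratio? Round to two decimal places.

Payout ratio b = 1 − 0.52 = 0.48.
Justified leading P/E = b/(r−g) = 0.48/(0.072−0.0289) = 11.1369

11.14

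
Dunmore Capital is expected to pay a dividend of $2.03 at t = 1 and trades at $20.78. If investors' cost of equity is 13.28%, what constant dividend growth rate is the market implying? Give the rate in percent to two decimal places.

From P₀ = D₁/(r − g), the implied growth is g = r − D₁/P₀.
g = 0.1328 − 2.03/20.78 = 0.1328 − 0.09769 = 0.03511

3.51%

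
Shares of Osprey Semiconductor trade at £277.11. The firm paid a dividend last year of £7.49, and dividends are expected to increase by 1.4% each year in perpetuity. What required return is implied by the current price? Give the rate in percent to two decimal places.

Rearranging the constant-growth DDM: r = D₁/P₀ + g.
D₁ = 7.49 × (1 + 0.014) = 7.5949.
r = 7.5949 / 277.11 + 0.014 = 0.02741 + 0.014 = 0.04141

4.14%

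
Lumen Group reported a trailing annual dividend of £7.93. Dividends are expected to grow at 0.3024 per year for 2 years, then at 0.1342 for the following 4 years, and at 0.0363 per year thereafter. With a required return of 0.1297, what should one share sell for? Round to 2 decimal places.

Three-stage DDM. Project D₁…D_6; terminal Gordon value at t=6 with g = 0.0363; discount at r = 0.1297.
D_1 = 10.3280
D_2 = 13.4512
D_3 = 15.2564
D_4 = 17.3038
D_5 = 19.6260
D_6 = 22.2598
TV_6 = 23.0678/(0.1297−0.0363) = 246.9785
P₀ = Σ Dₜ/(1+r)ᵗ + TV_6/(1+r)^6 = 181.0807

£181.08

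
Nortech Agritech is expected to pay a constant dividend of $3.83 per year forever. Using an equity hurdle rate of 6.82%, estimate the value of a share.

Zero-growth DDM (perpetuity): P₀ = D/r = 3.83 / 0.0682 = 56.1584

$56.16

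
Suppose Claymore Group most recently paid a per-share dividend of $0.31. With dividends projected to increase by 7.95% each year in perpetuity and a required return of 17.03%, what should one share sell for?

Gordon growth model: P₀ = D₁/(r − g). D₁ = 0.31 × (1 + 0.0795) = 0.3346.
P₀ = 0.3346 / (0.1703 − 0.0795) = 0.3346 / 0.0908 = 3.6855

$3.69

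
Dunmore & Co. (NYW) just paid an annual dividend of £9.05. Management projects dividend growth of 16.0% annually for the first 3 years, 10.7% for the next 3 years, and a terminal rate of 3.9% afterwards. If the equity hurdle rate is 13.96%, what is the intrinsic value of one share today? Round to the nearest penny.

Three-stage DDM. Project D₁…D_6; terminal Gordon value at t=6 with g = 0.039; discount at r = 0.1396.
D_1 = 10.4980
D_2 = 12.1777
D_3 = 14.1261
D_4 = 15.6376
D_5 = 17.3108
D_6 = 19.1631
TV_6 = 19.9104/(0.1396−0.039) = 197.9169
P₀ = Σ Dₜ/(1+r)ᵗ + TV_6/(1+r)^6 = 145.5191

£145.52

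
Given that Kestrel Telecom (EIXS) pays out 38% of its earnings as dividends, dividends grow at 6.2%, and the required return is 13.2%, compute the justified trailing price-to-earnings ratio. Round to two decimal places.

Justified trailing P/E = b(1+g)/(r−g) = 0.38×(1+0.062)/(0.132−0.062) = 5.7651

5.77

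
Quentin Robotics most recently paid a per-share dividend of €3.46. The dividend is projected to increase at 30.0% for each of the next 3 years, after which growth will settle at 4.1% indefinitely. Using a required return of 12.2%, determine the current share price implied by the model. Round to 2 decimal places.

Two-stage DDM. Project D₁…D_3 at 0.3, terminal growth 0.041, discount at r = 0.122.
D_1 = 4.4980
D_2 = 5.8474
D_3 = 7.6016
Terminal value at t=3: TV = D_4/(r−g) = 7.9133/(0.122−0.041) = 97.6949
P₀ = 4.4980/(1+0.122)^1 + 5.8474/(1+0.122)^2 + 7.6016/(1+0.122)^3 + 97.6949/(1+0.122)^3 = 83.2017

€83.20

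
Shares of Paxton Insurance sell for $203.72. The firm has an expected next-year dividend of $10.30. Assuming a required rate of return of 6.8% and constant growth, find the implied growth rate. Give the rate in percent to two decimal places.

From P₀ = D₁/(r − g), the implied growth is g = r − D₁/P₀.
g = 0.068 − 10.30/203.72 = 0.068 − 0.05056 = 0.01744

1.74%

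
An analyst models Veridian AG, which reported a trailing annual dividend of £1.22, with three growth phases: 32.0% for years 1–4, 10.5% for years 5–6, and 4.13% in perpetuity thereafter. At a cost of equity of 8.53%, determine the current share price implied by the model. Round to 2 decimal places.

Three-stage DDM. Project D₁…D_6; terminal Gordon value at t=6 with g = 0.0413; discount at r = 0.0853.
D_1 = 1.6104
D_2 = 2.1257
D_3 = 2.8060
D_4 = 3.7039
D_5 = 4.0928
D_6 = 4.5225
TV_6 = 4.7093/(0.0853−0.0413) = 107.0295
P₀ = Σ Dₜ/(1+r)ᵗ + TV_6/(1+r)^6 = 79.1332

£79.13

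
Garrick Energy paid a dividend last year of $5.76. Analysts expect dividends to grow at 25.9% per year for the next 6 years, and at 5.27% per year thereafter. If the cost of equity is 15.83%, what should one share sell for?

Two-stage DDM. Project D₁…D_6 at 0.259, terminal growth 0.0527, discount at r = 0.1583.
D_1 = 7.2518
D_2 = 9.1301
D_3 = 11.4948
D_4 = 14.4719
D_5 = 18.2201
D_6 = 22.9391
Terminal value at t=6: TV = D_7/(r−g) = 24.1480/(0.1583−0.0527) = 228.6744
P₀ = 7.2518/(1+0.1583)^1 + 9.1301/(1+0.1583)^2 + 11.4948/(1+0.1583)^3 + 14.4719/(1+0.1583)^4 + 18.2201/(1+0.1583)^5 + 22.9391/(1+0.1583)^6 + 228.6744/(1+0.1583)^6 = 141.4265

$141.43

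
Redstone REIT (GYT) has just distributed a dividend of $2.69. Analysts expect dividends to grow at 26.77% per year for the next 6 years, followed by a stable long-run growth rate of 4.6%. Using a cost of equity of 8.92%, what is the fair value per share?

$190.29

Two-stage DDM. Project D₁…D_6 at 0.2677, terminal growth 0.046, discount at r = 0.0892.
D_1 = 3.4101
D_2 = 4.3230
D_3 = 5.4803
D_4 = 6.9473
D_5 = 8.8071
D_6 = 11.1648
Terminal value at t=6: TV = D_7/(r−g) = 11.6784/(0.0892−0.046) = 270.3331
P₀ = 3.4101/(1+0.0892)^1 + 4.3230/(1+0.0892)^2 + 5.4803/(1+0.0892)^3 + 6.9473/(1+0.0892)^4 + 8.8071/(1+0.0892)^5 + 11.1648/(1+0.0892)^6 + 270.3331/(1+0.0892)^6 = 190.2861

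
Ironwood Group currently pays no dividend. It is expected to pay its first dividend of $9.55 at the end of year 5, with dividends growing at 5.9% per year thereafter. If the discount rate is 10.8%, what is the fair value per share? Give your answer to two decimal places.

Deferred-dividend DDM. At t=4 the remaining stream is a growing perpetuity with first payment D_5 = 9.55.
V_4 = D_5/(r−g) = 9.55/(0.108−0.059) = 194.8980
P₀ = V_4/(1+r)^4 = 194.8980/(1+0.108)^4 = 129.3148

$129.31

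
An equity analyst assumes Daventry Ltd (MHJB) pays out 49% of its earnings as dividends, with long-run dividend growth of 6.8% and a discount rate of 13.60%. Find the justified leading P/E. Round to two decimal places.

7.21

Justified leading P/E = b/(r−g) = 0.49/(0.136−0.068) = 7.2059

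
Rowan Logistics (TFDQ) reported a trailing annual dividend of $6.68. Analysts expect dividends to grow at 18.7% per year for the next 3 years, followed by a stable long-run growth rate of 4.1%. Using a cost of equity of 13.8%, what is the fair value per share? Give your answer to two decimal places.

Two-stage DDM. Project D₁…D_3 at 0.187, terminal growth 0.041, discount at r = 0.138.
D_1 = 7.9292
D_2 = 9.4119
D_3 = 11.1719
Terminal value at t=3: TV = D_4/(r−g) = 11.6300/(0.138−0.041) = 119.8968
P₀ = 7.9292/(1+0.138)^1 + 9.4119/(1+0.138)^2 + 11.1719/(1+0.138)^3 + 119.8968/(1+0.138)^3 = 103.1702

$103.17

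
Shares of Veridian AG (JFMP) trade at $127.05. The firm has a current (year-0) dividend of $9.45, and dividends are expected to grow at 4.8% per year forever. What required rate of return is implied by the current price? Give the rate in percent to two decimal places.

12.60%

Rearranging the constant-growth DDM: r = D₁/P₀ + g.
D₁ = 9.45 × (1 + 0.048) = 9.9036.
r = 9.9036 / 127.05 + 0.048 = 0.07795 + 0.048 = 0.12595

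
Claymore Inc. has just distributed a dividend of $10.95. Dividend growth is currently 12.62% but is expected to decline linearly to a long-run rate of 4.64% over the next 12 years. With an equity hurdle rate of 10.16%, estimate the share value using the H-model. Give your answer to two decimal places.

$302.55

H-model: P₀ = D₀[(1+g_L) + H(g_S−g_L)]/(r−g_L), with H = 12/2 = 6.
P₀ = 10.95 × [(1+0.0464) + 6×(0.1262−0.0464)] / (0.1016−0.0464)
   = 10.95 × 1.5252 / 0.0552 = 302.5533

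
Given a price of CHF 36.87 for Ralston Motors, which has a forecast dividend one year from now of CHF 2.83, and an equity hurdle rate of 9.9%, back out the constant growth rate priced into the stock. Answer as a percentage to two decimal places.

2.22%

From P₀ = D₁/(r − g), the implied growth is g = r − D₁/P₀.
g = 0.099 − 2.83/36.87 = 0.099 − 0.07676 = 0.02224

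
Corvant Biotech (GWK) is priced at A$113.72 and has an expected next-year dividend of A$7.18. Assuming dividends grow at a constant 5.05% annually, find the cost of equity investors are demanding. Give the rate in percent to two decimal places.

11.36%

Rearranging the constant-growth DDM: r = D₁/P₀ + g.
r = 7.1800 / 113.72 + 0.0505 = 0.06314 + 0.0505 = 0.11364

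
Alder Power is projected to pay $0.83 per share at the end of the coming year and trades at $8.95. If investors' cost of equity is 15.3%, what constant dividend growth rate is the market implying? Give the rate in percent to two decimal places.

6.03%

From P₀ = D₁/(r − g), the implied growth is g = r − D₁/P₀.
g = 0.153 − 0.83/8.95 = 0.153 − 0.09274 = 0.06026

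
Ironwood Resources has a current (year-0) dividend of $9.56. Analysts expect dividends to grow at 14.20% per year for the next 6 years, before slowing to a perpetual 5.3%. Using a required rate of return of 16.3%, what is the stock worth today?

Two-stage DDM. Project D₁…D_6 at 0.142, terminal growth 0.053, discount at r = 0.163.
D_1 = 10.9175
D_2 = 12.4678
D_3 = 14.2382
D_4 = 16.2601
D_5 = 18.5690
D_6 = 21.2058
Terminal value at t=6: TV = D_7/(r−g) = 22.3297/(0.163−0.053) = 202.9973
P₀ = 10.9175/(1+0.163)^1 + 12.4678/(1+0.163)^2 + 14.2382/(1+0.163)^3 + 16.2601/(1+0.163)^4 + 18.5690/(1+0.163)^5 + 21.2058/(1+0.163)^6 + 202.9973/(1+0.163)^6 = 135.8795

$135.88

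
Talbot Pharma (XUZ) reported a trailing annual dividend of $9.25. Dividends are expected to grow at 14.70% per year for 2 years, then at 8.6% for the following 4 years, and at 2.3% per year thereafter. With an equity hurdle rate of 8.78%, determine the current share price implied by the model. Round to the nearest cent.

$222.29

Three-stage DDM. Project D₁…D_6; terminal Gordon value at t=6 with g = 0.023; discount at r = 0.0878.
D_1 = 10.6098
D_2 = 12.1694
D_3 = 13.2160
D_4 = 14.3525
D_5 = 15.5868
D_6 = 16.9273
TV_6 = 17.3166/(0.0878−0.023) = 267.2320
P₀ = Σ Dₜ/(1+r)ᵗ + TV_6/(1+r)^6 = 222.2896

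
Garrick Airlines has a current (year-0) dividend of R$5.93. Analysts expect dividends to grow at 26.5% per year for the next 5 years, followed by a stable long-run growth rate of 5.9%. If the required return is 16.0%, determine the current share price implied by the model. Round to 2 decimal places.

Two-stage DDM. Project D₁…D_5 at 0.265, terminal growth 0.059, discount at r = 0.16.
D_1 = 7.5015
D_2 = 9.4893
D_3 = 12.0040
D_4 = 15.1851
D_5 = 19.2091
Terminal value at t=5: TV = D_6/(r−g) = 20.3425/(0.16−0.059) = 201.4104
P₀ = 7.5015/(1+0.16)^1 + 9.4893/(1+0.16)^2 + 12.0040/(1+0.16)^3 + 15.1851/(1+0.16)^4 + 19.2091/(1+0.16)^5 + 201.4104/(1+0.16)^5 = 134.6358

R$134.64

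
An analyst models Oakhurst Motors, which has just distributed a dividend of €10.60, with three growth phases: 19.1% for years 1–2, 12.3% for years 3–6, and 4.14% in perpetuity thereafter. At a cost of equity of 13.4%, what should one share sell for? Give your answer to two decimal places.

€194.94

Three-stage DDM. Project D₁…D_6; terminal Gordon value at t=6 with g = 0.0414; discount at r = 0.134.
D_1 = 12.6246
D_2 = 15.0359
D_3 = 16.8853
D_4 = 18.9622
D_5 = 21.2946
D_6 = 23.9138
TV_6 = 24.9038/(0.134−0.0414) = 268.9398
P₀ = Σ Dₜ/(1+r)ᵗ + TV_6/(1+r)^6 = 194.9384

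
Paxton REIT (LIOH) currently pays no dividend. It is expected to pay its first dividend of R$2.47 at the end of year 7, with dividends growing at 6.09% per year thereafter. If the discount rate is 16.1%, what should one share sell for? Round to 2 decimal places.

Deferred-dividend DDM. At t=6 the remaining stream is a growing perpetuity with first payment D_7 = 2.47.
V_6 = D_7/(r−g) = 2.47/(0.161−0.0609) = 24.6753
P₀ = V_6/(1+r)^6 = 24.6753/(1+0.161)^6 = 10.0756

R$10.08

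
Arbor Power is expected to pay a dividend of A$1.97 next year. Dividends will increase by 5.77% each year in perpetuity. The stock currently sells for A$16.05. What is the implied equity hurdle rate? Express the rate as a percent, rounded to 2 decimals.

18.04%

Rearranging the constant-growth DDM: r = D₁/P₀ + g.
r = 1.9700 / 16.05 + 0.0577 = 0.12274 + 0.0577 = 0.18044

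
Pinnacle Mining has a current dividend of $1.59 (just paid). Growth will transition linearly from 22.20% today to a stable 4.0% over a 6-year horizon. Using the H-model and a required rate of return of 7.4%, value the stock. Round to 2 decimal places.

H-model: P₀ = D₀[(1+g_L) + H(g_S−g_L)]/(r−g_L), with H = 6/2 = 3.
P₀ = 1.59 × [(1+0.04) + 3×(0.222−0.04)] / (0.074−0.04)
   = 1.59 × 1.5860 / 0.034 = 74.1688

$74.17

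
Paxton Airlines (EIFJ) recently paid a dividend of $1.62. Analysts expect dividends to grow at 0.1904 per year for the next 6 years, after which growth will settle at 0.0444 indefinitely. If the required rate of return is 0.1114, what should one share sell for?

Two-stage DDM. Project D₁…D_6 at 0.1904, terminal growth 0.0444, discount at r = 0.1114.
D_1 = 1.9284
D_2 = 2.2956
D_3 = 2.7327
D_4 = 3.2530
D_5 = 3.8724
D_6 = 4.6097
Terminal value at t=6: TV = D_7/(r−g) = 4.8144/(0.1114−0.0444) = 71.8563
P₀ = 1.9284/(1+0.1114)^1 + 2.2956/(1+0.1114)^2 + 2.7327/(1+0.1114)^3 + 3.2530/(1+0.1114)^4 + 3.8724/(1+0.1114)^5 + 4.6097/(1+0.1114)^6 + 71.8563/(1+0.1114)^6 = 50.5738

$50.57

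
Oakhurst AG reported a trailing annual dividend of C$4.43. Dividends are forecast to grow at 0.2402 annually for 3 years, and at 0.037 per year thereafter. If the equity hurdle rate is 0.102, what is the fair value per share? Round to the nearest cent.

C$117.65

Two-stage DDM. Project D₁…D_3 at 0.2402, terminal growth 0.037, discount at r = 0.102.
D_1 = 5.4941
D_2 = 6.8138
D_3 = 8.4504
Terminal value at t=3: TV = D_4/(r−g) = 8.7631/(0.102−0.037) = 134.8169
P₀ = 5.4941/(1+0.102)^1 + 6.8138/(1+0.102)^2 + 8.4504/(1+0.102)^3 + 134.8169/(1+0.102)^3 = 117.6502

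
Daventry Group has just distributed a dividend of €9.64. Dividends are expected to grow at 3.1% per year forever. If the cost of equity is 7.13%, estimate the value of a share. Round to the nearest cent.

€246.62

Gordon growth model: P₀ = D₁/(r − g). D₁ = 9.64 × (1 + 0.031) = 9.9388.
P₀ = 9.9388 / (0.0713 − 0.031) = 9.9388 / 0.0403 = 246.6213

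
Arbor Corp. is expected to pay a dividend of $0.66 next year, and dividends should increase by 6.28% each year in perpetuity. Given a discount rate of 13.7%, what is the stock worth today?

$8.89

Gordon growth model: P₀ = D₁/(r − g), with D₁ = 0.66 given directly.
P₀ = 0.6600 / (0.137 − 0.0628) = 0.6600 / 0.0742 = 8.8949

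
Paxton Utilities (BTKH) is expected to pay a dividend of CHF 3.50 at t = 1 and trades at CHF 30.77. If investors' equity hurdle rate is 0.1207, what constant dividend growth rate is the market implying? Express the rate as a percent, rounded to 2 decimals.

From P₀ = D₁/(r − g), the implied growth is g = r − D₁/P₀.
g = 0.1207 − 3.50/30.77 = 0.1207 − 0.11375 = 0.00695

0.70%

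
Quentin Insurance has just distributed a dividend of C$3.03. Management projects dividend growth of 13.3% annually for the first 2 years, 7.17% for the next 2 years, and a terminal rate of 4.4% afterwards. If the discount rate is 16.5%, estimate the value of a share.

Three-stage DDM. Project D₁…D_4; terminal Gordon value at t=4 with g = 0.044; discount at r = 0.165.
D_1 = 3.4330
D_2 = 3.8896
D_3 = 4.1685
D_4 = 4.4673
TV_4 = 4.6639/(0.165−0.044) = 38.5446
P₀ = Σ Dₜ/(1+r)ᵗ + TV_4/(1+r)^4 = 31.7989

C$31.80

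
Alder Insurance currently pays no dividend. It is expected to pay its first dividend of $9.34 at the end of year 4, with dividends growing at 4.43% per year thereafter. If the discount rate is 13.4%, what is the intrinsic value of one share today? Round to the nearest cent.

Deferred-dividend DDM. At t=3 the remaining stream is a growing perpetuity with first payment D_4 = 9.34.
V_3 = D_4/(r−g) = 9.34/(0.134−0.0443) = 104.1249
P₀ = V_3/(1+r)^3 = 104.1249/(1+0.134)^3 = 71.4028

$71.40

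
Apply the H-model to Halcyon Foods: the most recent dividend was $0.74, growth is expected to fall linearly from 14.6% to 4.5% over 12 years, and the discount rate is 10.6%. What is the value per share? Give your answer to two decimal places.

H-model: P₀ = D₀[(1+g_L) + H(g_S−g_L)]/(r−g_L), with H = 12/2 = 6.
P₀ = 0.74 × [(1+0.045) + 6×(0.146−0.045)] / (0.106−0.045)
   = 0.74 × 1.6510 / 0.061 = 20.0285

$20.03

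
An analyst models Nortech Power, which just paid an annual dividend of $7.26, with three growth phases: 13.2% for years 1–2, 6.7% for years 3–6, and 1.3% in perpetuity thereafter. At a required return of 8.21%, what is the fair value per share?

$156.33

Three-stage DDM. Project D₁…D_6; terminal Gordon value at t=6 with g = 0.013; discount at r = 0.0821.
D_1 = 8.2183
D_2 = 9.3031
D_3 = 9.9264
D_4 = 10.5915
D_5 = 11.3012
D_6 = 12.0583
TV_6 = 12.2151/(0.0821−0.013) = 176.7741
P₀ = Σ Dₜ/(1+r)ᵗ + TV_6/(1+r)^6 = 156.3334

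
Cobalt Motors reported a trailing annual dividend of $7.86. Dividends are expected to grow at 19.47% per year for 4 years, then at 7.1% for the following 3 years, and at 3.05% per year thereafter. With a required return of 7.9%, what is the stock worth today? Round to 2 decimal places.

$321.20

Three-stage DDM. Project D₁…D_7; terminal Gordon value at t=7 with g = 0.0305; discount at r = 0.079.
D_1 = 9.3903
D_2 = 11.2186
D_3 = 13.4029
D_4 = 16.0125
D_5 = 17.1493
D_6 = 18.3669
D_7 = 19.6710
TV_7 = 20.2710/(0.079−0.0305) = 417.9580
P₀ = Σ Dₜ/(1+r)ᵗ + TV_7/(1+r)^7 = 321.1995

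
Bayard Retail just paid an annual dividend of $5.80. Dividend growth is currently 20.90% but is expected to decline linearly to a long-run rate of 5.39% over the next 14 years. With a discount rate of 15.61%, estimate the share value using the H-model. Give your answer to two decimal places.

$121.43

H-model: P₀ = D₀[(1+g_L) + H(g_S−g_L)]/(r−g_L), with H = 14/2 = 7.
P₀ = 5.80 × [(1+0.0539) + 7×(0.209−0.0539)] / (0.1561−0.0539)
   = 5.80 × 2.1396 / 0.1022 = 121.4254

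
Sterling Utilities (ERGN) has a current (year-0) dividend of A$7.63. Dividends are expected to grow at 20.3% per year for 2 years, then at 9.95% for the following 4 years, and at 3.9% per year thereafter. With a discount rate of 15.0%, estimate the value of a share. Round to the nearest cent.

A$111.52

Three-stage DDM. Project D₁…D_6; terminal Gordon value at t=6 with g = 0.039; discount at r = 0.15.
D_1 = 9.1789
D_2 = 11.0422
D_3 = 12.1409
D_4 = 13.3489
D_5 = 14.6771
D_6 = 16.1375
TV_6 = 16.7669/(0.15−0.039) = 151.0530
P₀ = Σ Dₜ/(1+r)ᵗ + TV_6/(1+r)^6 = 111.5245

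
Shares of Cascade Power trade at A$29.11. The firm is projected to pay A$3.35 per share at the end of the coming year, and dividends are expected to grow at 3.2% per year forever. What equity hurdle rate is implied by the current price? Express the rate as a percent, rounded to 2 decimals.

Rearranging the constant-growth DDM: r = D₁/P₀ + g.
r = 3.3500 / 29.11 + 0.032 = 0.11508 + 0.032 = 0.14708

14.71%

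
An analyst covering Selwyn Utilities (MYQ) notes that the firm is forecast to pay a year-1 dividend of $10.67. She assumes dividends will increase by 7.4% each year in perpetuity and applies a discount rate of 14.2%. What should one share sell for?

Gordon growth model: P₀ = D₁/(r − g), with D₁ = 10.67 given directly.
P₀ = 10.6700 / (0.142 − 0.074) = 10.6700 / 0.068 = 156.9118

$156.91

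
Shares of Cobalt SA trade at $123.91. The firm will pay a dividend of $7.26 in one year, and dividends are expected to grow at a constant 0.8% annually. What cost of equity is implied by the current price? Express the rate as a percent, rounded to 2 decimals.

Rearranging the constant-growth DDM: r = D₁/P₀ + g.
r = 7.2600 / 123.91 + 0.008 = 0.05859 + 0.008 = 0.06659

6.66%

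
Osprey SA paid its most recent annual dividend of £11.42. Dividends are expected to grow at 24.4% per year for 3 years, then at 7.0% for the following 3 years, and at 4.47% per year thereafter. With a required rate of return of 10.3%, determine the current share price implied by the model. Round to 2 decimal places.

Three-stage DDM. Project D₁…D_6; terminal Gordon value at t=6 with g = 0.0447; discount at r = 0.103.
D_1 = 14.2065
D_2 = 17.6729
D_3 = 21.9850
D_4 = 23.5240
D_5 = 25.1707
D_6 = 26.9326
TV_6 = 28.1365/(0.103−0.0447) = 482.6159
P₀ = Σ Dₜ/(1+r)ᵗ + TV_6/(1+r)^6 = 358.0650

£358.07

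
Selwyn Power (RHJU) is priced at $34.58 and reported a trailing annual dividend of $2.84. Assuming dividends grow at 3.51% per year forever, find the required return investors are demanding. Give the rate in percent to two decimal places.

Rearranging the constant-growth DDM: r = D₁/P₀ + g.
D₁ = 2.84 × (1 + 0.0351) = 2.9397.
r = 2.9397 / 34.58 + 0.0351 = 0.08501 + 0.0351 = 0.12011

12.01%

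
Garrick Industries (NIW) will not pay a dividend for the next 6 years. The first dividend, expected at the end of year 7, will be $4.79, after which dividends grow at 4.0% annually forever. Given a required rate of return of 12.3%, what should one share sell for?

$28.77

Deferred-dividend DDM. At t=6 the remaining stream is a growing perpetuity with first payment D_7 = 4.79.
V_6 = D_7/(r−g) = 4.79/(0.123−0.04) = 57.7108
P₀ = V_6/(1+r)^6 = 57.7108/(1+0.123)^6 = 28.7726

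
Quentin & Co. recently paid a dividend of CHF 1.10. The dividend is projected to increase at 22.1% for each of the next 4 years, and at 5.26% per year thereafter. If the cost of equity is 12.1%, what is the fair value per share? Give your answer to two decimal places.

CHF 29.30

Two-stage DDM. Project D₁…D_4 at 0.221, terminal growth 0.0526, discount at r = 0.121.
D_1 = 1.3431
D_2 = 1.6399
D_3 = 2.0023
D_4 = 2.4449
Terminal value at t=4: TV = D_5/(r−g) = 2.5735/(0.121−0.0526) = 37.6238
P₀ = 1.3431/(1+0.121)^1 + 1.6399/(1+0.121)^2 + 2.0023/(1+0.121)^3 + 2.4449/(1+0.121)^4 + 37.6238/(1+0.121)^4 = 29.2982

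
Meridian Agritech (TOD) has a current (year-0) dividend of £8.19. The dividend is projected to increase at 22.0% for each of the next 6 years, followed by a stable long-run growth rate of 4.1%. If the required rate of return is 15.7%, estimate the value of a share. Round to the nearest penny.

Two-stage DDM. Project D₁…D_6 at 0.22, terminal growth 0.041, discount at r = 0.157.
D_1 = 9.9918
D_2 = 12.1900
D_3 = 14.8718
D_4 = 18.1436
D_5 = 22.1352
D_6 = 27.0049
Terminal value at t=6: TV = D_7/(r−g) = 28.1121/(0.157−0.041) = 242.3459
P₀ = 9.9918/(1+0.157)^1 + 12.1900/(1+0.157)^2 + 14.8718/(1+0.157)^3 + 18.1436/(1+0.157)^4 + 22.1352/(1+0.157)^5 + 27.0049/(1+0.157)^6 + 242.3459/(1+0.157)^6 = 160.4293

£160.43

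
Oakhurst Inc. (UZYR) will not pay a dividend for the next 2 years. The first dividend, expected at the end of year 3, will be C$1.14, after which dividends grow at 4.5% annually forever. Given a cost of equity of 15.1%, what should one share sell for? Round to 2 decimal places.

Deferred-dividend DDM. At t=2 the remaining stream is a growing perpetuity with first payment D_3 = 1.14.
V_2 = D_3/(r−g) = 1.14/(0.151−0.045) = 10.7547
P₀ = V_2/(1+r)^2 = 10.7547/(1+0.151)^2 = 8.1180

C$8.12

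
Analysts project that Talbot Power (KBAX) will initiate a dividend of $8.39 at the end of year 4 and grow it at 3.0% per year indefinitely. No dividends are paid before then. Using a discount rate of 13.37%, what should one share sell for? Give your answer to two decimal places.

$55.53

Deferred-dividend DDM. At t=3 the remaining stream is a growing perpetuity with first payment D_4 = 8.39.
V_3 = D_4/(r−g) = 8.39/(0.1337−0.03) = 80.9065
P₀ = V_3/(1+r)^3 = 80.9065/(1+0.1337)^3 = 55.5250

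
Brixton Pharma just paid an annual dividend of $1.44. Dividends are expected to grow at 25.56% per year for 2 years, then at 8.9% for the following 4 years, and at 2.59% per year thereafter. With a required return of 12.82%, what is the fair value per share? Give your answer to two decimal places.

$25.45

Three-stage DDM. Project D₁…D_6; terminal Gordon value at t=6 with g = 0.0259; discount at r = 0.1282.
D_1 = 1.8081
D_2 = 2.2702
D_3 = 2.4723
D_4 = 2.6923
D_5 = 2.9319
D_6 = 3.1928
TV_6 = 3.2755/(0.1282−0.0259) = 32.0189
P₀ = Σ Dₜ/(1+r)ᵗ + TV_6/(1+r)^6 = 25.4490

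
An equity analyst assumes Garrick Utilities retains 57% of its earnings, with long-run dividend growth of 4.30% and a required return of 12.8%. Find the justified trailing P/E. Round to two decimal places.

5.28

Payout ratio b = 1 − 0.57 = 0.43.
Justified trailing P/E = b(1+g)/(r−g) = 0.43×(1+0.043)/(0.128−0.043) = 5.2764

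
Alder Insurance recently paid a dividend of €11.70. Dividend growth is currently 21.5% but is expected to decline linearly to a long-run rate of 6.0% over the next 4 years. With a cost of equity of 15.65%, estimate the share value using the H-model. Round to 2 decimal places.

H-model: P₀ = D₀[(1+g_L) + H(g_S−g_L)]/(r−g_L), with H = 4/2 = 2.
P₀ = 11.70 × [(1+0.06) + 2×(0.215−0.06)] / (0.1565−0.06)
   = 11.70 × 1.3700 / 0.0965 = 166.1036

€166.10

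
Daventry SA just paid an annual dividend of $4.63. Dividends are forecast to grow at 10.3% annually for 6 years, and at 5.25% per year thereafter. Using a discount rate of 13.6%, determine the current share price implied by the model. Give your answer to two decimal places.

Two-stage DDM. Project D₁…D_6 at 0.103, terminal growth 0.0525, discount at r = 0.136.
D_1 = 5.1069
D_2 = 5.6329
D_3 = 6.2131
D_4 = 6.8530
D_5 = 7.5589
D_6 = 8.3375
Terminal value at t=6: TV = D_7/(r−g) = 8.7752/(0.136−0.0525) = 105.0920
P₀ = 5.1069/(1+0.136)^1 + 5.6329/(1+0.136)^2 + 6.2131/(1+0.136)^3 + 6.8530/(1+0.136)^4 + 7.5589/(1+0.136)^5 + 8.3375/(1+0.136)^6 + 105.0920/(1+0.136)^6 = 73.9874

$73.99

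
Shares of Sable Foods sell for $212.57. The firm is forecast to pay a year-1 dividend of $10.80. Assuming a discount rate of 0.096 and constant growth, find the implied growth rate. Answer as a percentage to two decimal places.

4.52%

From P₀ = D₁/(r − g), the implied growth is g = r − D₁/P₀.
g = 0.096 − 10.80/212.57 = 0.096 − 0.05081 = 0.04519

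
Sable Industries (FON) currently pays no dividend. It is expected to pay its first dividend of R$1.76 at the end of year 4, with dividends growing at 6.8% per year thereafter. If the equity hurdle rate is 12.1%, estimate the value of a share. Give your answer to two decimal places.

Deferred-dividend DDM. At t=3 the remaining stream is a growing perpetuity with first payment D_4 = 1.76.
V_3 = D_4/(r−g) = 1.76/(0.121−0.068) = 33.2075
P₀ = V_3/(1+r)^3 = 33.2075/(1+0.121)^3 = 23.5733

R$23.57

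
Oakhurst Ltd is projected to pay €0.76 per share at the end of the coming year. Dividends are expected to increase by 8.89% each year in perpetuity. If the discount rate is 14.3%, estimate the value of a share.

€14.05

Gordon growth model: P₀ = D₁/(r − g), with D₁ = 0.76 given directly.
P₀ = 0.7600 / (0.143 − 0.0889) = 0.7600 / 0.0541 = 14.0481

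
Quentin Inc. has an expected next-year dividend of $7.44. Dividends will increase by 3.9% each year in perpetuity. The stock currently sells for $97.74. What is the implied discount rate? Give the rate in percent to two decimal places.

Rearranging the constant-growth DDM: r = D₁/P₀ + g.
r = 7.4400 / 97.74 + 0.039 = 0.07612 + 0.039 = 0.11512

11.51%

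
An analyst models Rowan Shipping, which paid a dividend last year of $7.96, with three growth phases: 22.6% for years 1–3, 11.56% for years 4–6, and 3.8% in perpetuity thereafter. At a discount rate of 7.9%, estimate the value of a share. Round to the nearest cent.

$395.19

Three-stage DDM. Project D₁…D_6; terminal Gordon value at t=6 with g = 0.038; discount at r = 0.079.
D_1 = 9.7590
D_2 = 11.9645
D_3 = 14.6685
D_4 = 16.3641
D_5 = 18.2558
D_6 = 20.3662
TV_6 = 21.1401/(0.079−0.038) = 515.6126
P₀ = Σ Dₜ/(1+r)ᵗ + TV_6/(1+r)^6 = 395.1929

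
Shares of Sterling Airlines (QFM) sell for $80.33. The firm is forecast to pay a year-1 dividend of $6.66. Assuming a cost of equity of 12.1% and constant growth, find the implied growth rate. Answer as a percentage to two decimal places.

3.81%

From P₀ = D₁/(r − g), the implied growth is g = r − D₁/P₀.
g = 0.121 − 6.66/80.33 = 0.121 − 0.08291 = 0.03809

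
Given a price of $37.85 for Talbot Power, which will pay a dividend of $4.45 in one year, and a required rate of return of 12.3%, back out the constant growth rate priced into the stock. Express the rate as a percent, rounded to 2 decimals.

From P₀ = D₁/(r − g), the implied growth is g = r − D₁/P₀.
g = 0.123 − 4.45/37.85 = 0.123 − 0.11757 = 0.00543

0.54%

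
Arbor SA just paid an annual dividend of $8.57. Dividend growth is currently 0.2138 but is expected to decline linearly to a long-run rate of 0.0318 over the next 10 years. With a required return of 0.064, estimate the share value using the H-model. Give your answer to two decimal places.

$516.81

H-model: P₀ = D₀[(1+g_L) + H(g_S−g_L)]/(r−g_L), with H = 10/2 = 5.
P₀ = 8.57 × [(1+0.0318) + 5×(0.2138−0.0318)] / (0.064−0.0318)
   = 8.57 × 1.9418 / 0.0322 = 516.8083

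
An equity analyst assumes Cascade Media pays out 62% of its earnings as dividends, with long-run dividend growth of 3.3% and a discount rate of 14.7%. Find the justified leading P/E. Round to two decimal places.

5.44

Justified leading P/E = b/(r−g) = 0.62/(0.147−0.033) = 5.4386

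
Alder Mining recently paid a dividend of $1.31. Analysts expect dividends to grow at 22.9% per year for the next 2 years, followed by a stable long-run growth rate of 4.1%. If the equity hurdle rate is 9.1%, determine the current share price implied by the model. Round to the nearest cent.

$37.75

Two-stage DDM. Project D₁…D_2 at 0.229, terminal growth 0.041, discount at r = 0.091.
D_1 = 1.6100
D_2 = 1.9787
Terminal value at t=2: TV = D_3/(r−g) = 2.0598/(0.091−0.041) = 41.1961
P₀ = 1.6100/(1+0.091)^1 + 1.9787/(1+0.091)^2 + 41.1961/(1+0.091)^2 = 37.7484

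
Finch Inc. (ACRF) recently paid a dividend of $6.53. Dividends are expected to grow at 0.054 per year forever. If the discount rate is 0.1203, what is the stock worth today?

$103.81

Gordon growth model: P₀ = D₁/(r − g). D₁ = 6.53 × (1 + 0.054) = 6.8826.
P₀ = 6.8826 / (0.1203 − 0.054) = 6.8826 / 0.0663 = 103.8103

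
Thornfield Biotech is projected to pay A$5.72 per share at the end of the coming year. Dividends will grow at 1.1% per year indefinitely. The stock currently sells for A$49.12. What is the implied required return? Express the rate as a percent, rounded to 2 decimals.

12.74%

Rearranging the constant-growth DDM: r = D₁/P₀ + g.
r = 5.7200 / 49.12 + 0.011 = 0.11645 + 0.011 = 0.12745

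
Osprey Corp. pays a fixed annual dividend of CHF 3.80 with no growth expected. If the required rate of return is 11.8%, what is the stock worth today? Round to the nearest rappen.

Zero-growth DDM (perpetuity): P₀ = D/r = 3.80 / 0.118 = 32.2034

CHF 32.20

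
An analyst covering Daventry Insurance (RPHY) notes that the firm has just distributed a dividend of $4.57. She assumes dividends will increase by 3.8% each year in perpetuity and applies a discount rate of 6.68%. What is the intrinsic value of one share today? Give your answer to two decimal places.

$164.71

Gordon growth model: P₀ = D₁/(r − g). D₁ = 4.57 × (1 + 0.038) = 4.7437.
P₀ = 4.7437 / (0.0668 − 0.038) = 4.7437 / 0.0288 = 164.7104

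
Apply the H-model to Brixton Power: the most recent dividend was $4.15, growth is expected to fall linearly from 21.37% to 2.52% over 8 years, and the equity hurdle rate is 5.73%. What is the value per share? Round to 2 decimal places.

$230.02

H-model: P₀ = D₀[(1+g_L) + H(g_S−g_L)]/(r−g_L), with H = 8/2 = 4.
P₀ = 4.15 × [(1+0.0252) + 4×(0.2137−0.0252)] / (0.0573−0.0252)
   = 4.15 × 1.7792 / 0.0321 = 230.0212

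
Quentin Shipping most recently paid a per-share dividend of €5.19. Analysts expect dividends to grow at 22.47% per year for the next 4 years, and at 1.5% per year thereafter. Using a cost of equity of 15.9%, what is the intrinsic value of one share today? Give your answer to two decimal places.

€69.48

Two-stage DDM. Project D₁…D_4 at 0.2247, terminal growth 0.015, discount at r = 0.159.
D_1 = 6.3562
D_2 = 7.7844
D_3 = 9.5336
D_4 = 11.6758
Terminal value at t=4: TV = D_5/(r−g) = 11.8509/(0.159−0.015) = 82.2981
P₀ = 6.3562/(1+0.159)^1 + 7.7844/(1+0.159)^2 + 9.5336/(1+0.159)^3 + 11.6758/(1+0.159)^4 + 82.2981/(1+0.159)^4 = 69.4832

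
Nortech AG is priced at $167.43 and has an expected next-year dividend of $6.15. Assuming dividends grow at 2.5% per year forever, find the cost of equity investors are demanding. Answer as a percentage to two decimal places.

6.17%

Rearranging the constant-growth DDM: r = D₁/P₀ + g.
r = 6.1500 / 167.43 + 0.025 = 0.03673 + 0.025 = 0.06173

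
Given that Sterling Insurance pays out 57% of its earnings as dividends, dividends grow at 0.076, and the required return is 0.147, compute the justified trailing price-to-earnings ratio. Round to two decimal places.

8.64

Justified trailing P/E = b(1+g)/(r−g) = 0.57×(1+0.076)/(0.147−0.076) = 8.6383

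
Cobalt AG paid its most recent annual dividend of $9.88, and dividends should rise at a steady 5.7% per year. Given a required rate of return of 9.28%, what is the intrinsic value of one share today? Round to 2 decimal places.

Gordon growth model: P₀ = D₁/(r − g). D₁ = 9.88 × (1 + 0.057) = 10.4432.
P₀ = 10.4432 / (0.0928 − 0.057) = 10.4432 / 0.0358 = 291.7084

$291.71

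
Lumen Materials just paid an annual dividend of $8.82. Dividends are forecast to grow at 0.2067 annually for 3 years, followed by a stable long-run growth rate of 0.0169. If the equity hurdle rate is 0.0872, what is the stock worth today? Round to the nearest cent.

Two-stage DDM. Project D₁…D_3 at 0.2067, terminal growth 0.0169, discount at r = 0.0872.
D_1 = 10.6431
D_2 = 12.8430
D_3 = 15.4977
Terminal value at t=3: TV = D_4/(r−g) = 15.7596/(0.0872−0.0169) = 224.1762
P₀ = 10.6431/(1+0.0872)^1 + 12.8430/(1+0.0872)^2 + 15.4977/(1+0.0872)^3 + 224.1762/(1+0.0872)^3 = 207.1607

$207.16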